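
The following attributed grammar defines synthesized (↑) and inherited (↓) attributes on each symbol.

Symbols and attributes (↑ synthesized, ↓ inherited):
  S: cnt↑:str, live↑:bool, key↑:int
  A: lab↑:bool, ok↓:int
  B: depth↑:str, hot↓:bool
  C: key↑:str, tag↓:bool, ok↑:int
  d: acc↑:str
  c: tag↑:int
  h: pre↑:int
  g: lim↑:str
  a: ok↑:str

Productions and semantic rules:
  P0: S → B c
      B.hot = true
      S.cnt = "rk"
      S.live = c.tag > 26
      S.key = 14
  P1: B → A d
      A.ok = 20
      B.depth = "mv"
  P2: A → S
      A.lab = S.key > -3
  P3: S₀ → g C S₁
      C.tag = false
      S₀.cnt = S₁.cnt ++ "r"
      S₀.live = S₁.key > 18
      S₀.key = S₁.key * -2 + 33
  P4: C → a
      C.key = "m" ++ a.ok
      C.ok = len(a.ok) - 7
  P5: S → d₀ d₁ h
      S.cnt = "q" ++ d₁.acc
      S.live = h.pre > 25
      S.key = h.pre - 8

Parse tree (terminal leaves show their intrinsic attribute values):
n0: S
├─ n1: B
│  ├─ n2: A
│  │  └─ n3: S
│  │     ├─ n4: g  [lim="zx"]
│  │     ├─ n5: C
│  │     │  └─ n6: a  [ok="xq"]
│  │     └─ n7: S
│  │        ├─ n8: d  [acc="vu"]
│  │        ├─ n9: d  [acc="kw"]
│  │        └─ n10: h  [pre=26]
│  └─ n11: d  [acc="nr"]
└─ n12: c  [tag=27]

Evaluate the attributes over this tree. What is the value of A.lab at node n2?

false

1. n1.hot = true  [true]
2. n2.ok = 20  [20]
3. n4.lim = "zx"  [terminal]
4. n5.tag = false  [false]
5. n6.ok = "xq"  [terminal]
6. n5.key = "mxq"  ["m" ++ a.ok]
7. n5.ok = -5  [len(a.ok) - 7]
8. n8.acc = "vu"  [terminal]
9. n9.acc = "kw"  [terminal]
10. n10.pre = 26  [terminal]
11. n7.cnt = "qkw"  ["q" ++ d₁.acc]
12. n7.live = true  [h.pre > 25]
13. n7.key = 18  [h.pre - 8]
14. n3.cnt = "qkwr"  [S₁.cnt ++ "r"]
15. n3.live = false  [S₁.key > 18]
16. n3.key = -3  [S₁.key * -2 + 33]
17. n2.lab = false  [S.key > -3]
18. n11.acc = "nr"  [terminal]
19. n1.depth = "mv"  ["mv"]
20. n12.tag = 27  [terminal]
21. n0.cnt = "rk"  ["rk"]
22. n0.live = true  [c.tag > 26]
23. n0.key = 14  [14]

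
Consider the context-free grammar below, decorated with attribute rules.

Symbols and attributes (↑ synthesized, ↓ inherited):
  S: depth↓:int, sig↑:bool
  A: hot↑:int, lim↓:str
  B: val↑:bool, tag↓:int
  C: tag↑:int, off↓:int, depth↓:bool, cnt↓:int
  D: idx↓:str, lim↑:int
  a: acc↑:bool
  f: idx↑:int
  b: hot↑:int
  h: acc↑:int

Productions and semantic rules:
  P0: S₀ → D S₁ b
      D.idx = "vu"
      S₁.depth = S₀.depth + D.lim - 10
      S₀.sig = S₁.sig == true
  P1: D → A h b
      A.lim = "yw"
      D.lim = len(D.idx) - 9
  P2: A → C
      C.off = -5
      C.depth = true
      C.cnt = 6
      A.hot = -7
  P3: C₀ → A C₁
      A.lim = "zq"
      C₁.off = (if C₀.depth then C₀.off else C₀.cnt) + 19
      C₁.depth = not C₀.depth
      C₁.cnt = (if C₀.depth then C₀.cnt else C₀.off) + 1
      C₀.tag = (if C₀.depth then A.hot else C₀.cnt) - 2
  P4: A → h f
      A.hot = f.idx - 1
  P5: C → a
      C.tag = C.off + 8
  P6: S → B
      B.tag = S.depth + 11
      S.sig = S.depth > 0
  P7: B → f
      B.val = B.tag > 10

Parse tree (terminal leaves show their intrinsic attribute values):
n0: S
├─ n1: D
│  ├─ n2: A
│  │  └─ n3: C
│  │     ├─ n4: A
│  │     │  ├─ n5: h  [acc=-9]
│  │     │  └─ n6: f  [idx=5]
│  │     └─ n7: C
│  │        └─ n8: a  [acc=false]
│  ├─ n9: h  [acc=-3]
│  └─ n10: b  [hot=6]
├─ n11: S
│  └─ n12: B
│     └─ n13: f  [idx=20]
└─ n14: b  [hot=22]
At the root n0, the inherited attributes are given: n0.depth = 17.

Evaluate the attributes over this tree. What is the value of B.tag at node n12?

11

1. n0.depth = 17  [given at root]
2. n1.idx = "vu"  ["vu"]
3. n2.lim = "yw"  ["yw"]
4. n3.off = -5  [-5]
5. n3.depth = true  [true]
6. n3.cnt = 6  [6]
7. n4.lim = "zq"  ["zq"]
8. n5.acc = -9  [terminal]
9. n6.idx = 5  [terminal]
10. n4.hot = 4  [f.idx - 1]
11. n7.off = 14  [(if C₀.depth then C₀.off else C₀.cnt) + 19]
12. n7.depth = false  [not C₀.depth]
13. n7.cnt = 7  [(if C₀.depth then C₀.cnt else C₀.off) + 1]
14. n8.acc = false  [terminal]
15. n7.tag = 22  [C.off + 8]
16. n3.tag = 2  [(if C₀.depth then A.hot else C₀.cnt) - 2]
17. n2.hot = -7  [-7]
18. n9.acc = -3  [terminal]
19. n10.hot = 6  [terminal]
20. n1.lim = -7  [len(D.idx) - 9]
21. n11.depth = 0  [S₀.depth + D.lim - 10]
22. n12.tag = 11  [S.depth + 11]
23. n13.idx = 20  [terminal]
24. n12.val = true  [B.tag > 10]
25. n11.sig = false  [S.depth > 0]
26. n14.hot = 22  [terminal]
27. n0.sig = false  [S₁.sig == true]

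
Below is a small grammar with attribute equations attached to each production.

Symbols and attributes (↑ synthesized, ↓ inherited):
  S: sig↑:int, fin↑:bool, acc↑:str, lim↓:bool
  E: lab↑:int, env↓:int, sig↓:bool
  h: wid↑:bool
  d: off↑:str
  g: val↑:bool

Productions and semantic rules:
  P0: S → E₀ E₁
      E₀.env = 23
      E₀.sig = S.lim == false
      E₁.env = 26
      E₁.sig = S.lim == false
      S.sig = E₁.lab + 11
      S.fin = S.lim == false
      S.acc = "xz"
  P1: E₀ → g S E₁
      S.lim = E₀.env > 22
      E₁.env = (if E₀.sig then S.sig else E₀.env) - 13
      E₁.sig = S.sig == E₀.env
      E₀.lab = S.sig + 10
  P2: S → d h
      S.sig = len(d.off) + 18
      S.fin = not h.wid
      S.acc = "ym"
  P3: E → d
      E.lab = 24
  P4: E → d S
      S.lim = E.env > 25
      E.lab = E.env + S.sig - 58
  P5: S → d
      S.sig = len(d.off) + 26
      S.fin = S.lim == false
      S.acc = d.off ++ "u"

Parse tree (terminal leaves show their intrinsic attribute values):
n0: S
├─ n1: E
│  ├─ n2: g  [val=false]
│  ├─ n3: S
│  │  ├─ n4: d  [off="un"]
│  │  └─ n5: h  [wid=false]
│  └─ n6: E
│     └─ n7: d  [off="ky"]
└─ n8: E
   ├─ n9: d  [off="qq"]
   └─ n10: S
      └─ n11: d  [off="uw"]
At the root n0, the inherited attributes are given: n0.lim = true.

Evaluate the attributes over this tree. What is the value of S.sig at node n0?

7

1. n0.lim = true  [given at root]
2. n1.env = 23  [23]
3. n1.sig = false  [S.lim == false]
4. n2.val = false  [terminal]
5. n3.lim = true  [E₀.env > 22]
6. n4.off = "un"  [terminal]
7. n5.wid = false  [terminal]
8. n3.sig = 20  [len(d.off) + 18]
9. n3.fin = true  [not h.wid]
10. n3.acc = "ym"  ["ym"]
11. n6.env = 10  [(if E₀.sig then S.sig else E₀.env) - 13]
12. n6.sig = false  [S.sig == E₀.env]
13. n7.off = "ky"  [terminal]
14. n6.lab = 24  [24]
15. n1.lab = 30  [S.sig + 10]
16. n8.env = 26  [26]
17. n8.sig = false  [S.lim == false]
18. n9.off = "qq"  [terminal]
19. n10.lim = true  [E.env > 25]
20. n11.off = "uw"  [terminal]
21. n10.sig = 28  [len(d.off) + 26]
22. n10.fin = false  [S.lim == false]
23. n10.acc = "uwu"  [d.off ++ "u"]
24. n8.lab = -4  [E.env + S.sig - 58]
25. n0.sig = 7  [E₁.lab + 11]
26. n0.fin = false  [S.lim == false]
27. n0.acc = "xz"  ["xz"]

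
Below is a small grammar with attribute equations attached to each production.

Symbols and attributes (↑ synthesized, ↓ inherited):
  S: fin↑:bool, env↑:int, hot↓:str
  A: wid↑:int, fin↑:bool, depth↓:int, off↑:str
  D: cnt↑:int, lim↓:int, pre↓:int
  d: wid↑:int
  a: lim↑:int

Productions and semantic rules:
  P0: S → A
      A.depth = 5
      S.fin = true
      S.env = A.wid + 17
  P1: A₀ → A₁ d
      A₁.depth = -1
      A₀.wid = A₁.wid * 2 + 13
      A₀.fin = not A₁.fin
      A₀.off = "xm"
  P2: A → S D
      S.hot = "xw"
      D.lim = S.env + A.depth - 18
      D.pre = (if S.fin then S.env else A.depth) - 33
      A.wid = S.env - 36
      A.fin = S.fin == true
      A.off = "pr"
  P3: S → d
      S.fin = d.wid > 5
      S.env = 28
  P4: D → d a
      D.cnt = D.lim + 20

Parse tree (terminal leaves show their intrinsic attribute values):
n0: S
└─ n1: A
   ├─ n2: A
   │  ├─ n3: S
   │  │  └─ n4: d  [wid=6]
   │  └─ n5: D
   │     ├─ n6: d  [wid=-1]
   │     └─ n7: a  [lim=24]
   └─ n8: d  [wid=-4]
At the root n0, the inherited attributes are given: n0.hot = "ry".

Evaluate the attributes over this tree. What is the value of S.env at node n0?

14

1. n0.hot = "ry"  [given at root]
2. n1.depth = 5  [5]
3. n2.depth = -1  [-1]
4. n3.hot = "xw"  ["xw"]
5. n4.wid = 6  [terminal]
6. n3.fin = true  [d.wid > 5]
7. n3.env = 28  [28]
8. n5.lim = 9  [S.env + A.depth - 18]
9. n5.pre = -5  [(if S.fin then S.env else A.depth) - 33]
10. n6.wid = -1  [terminal]
11. n7.lim = 24  [terminal]
12. n5.cnt = 29  [D.lim + 20]
13. n2.wid = -8  [S.env - 36]
14. n2.fin = true  [S.fin == true]
15. n2.off = "pr"  ["pr"]
16. n8.wid = -4  [terminal]
17. n1.wid = -3  [A₁.wid * 2 + 13]
18. n1.fin = false  [not A₁.fin]
19. n1.off = "xm"  ["xm"]
20. n0.fin = true  [true]
21. n0.env = 14  [A.wid + 17]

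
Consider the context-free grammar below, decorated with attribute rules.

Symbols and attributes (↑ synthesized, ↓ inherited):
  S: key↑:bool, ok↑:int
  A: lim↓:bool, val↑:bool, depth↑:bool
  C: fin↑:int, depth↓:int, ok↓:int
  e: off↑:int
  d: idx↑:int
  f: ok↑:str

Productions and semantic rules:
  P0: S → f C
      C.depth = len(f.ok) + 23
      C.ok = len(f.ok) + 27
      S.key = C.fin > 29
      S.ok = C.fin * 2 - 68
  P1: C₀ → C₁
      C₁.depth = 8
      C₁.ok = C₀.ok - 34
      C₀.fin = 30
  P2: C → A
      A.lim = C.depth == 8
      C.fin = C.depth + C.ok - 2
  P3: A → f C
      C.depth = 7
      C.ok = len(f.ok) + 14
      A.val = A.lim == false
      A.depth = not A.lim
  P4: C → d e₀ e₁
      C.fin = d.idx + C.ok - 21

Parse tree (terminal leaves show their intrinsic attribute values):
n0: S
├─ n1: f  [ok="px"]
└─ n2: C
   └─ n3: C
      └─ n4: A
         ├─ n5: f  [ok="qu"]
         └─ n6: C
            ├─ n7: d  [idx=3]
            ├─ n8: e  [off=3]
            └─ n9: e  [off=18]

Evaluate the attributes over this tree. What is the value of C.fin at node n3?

1. n1.ok = "px"  [terminal]
2. n2.depth = 25  [len(f.ok) + 23]
3. n2.ok = 29  [len(f.ok) + 27]
4. n3.depth = 8  [8]
5. n3.ok = -5  [C₀.ok - 34]
6. n4.lim = true  [C.depth == 8]
7. n5.ok = "qu"  [terminal]
8. n6.depth = 7  [7]
9. n6.ok = 16  [len(f.ok) + 14]
10. n7.idx = 3  [terminal]
11. n8.off = 3  [terminal]
12. n9.off = 18  [terminal]
13. n6.fin = -2  [d.idx + C.ok - 21]
14. n4.val = false  [A.lim == false]
15. n4.depth = false  [not A.lim]
16. n3.fin = 1  [C.depth + C.ok - 2]
17. n2.fin = 30  [30]
18. n0.key = true  [C.fin > 29]
19. n0.ok = -8  [C.fin * 2 - 68]

1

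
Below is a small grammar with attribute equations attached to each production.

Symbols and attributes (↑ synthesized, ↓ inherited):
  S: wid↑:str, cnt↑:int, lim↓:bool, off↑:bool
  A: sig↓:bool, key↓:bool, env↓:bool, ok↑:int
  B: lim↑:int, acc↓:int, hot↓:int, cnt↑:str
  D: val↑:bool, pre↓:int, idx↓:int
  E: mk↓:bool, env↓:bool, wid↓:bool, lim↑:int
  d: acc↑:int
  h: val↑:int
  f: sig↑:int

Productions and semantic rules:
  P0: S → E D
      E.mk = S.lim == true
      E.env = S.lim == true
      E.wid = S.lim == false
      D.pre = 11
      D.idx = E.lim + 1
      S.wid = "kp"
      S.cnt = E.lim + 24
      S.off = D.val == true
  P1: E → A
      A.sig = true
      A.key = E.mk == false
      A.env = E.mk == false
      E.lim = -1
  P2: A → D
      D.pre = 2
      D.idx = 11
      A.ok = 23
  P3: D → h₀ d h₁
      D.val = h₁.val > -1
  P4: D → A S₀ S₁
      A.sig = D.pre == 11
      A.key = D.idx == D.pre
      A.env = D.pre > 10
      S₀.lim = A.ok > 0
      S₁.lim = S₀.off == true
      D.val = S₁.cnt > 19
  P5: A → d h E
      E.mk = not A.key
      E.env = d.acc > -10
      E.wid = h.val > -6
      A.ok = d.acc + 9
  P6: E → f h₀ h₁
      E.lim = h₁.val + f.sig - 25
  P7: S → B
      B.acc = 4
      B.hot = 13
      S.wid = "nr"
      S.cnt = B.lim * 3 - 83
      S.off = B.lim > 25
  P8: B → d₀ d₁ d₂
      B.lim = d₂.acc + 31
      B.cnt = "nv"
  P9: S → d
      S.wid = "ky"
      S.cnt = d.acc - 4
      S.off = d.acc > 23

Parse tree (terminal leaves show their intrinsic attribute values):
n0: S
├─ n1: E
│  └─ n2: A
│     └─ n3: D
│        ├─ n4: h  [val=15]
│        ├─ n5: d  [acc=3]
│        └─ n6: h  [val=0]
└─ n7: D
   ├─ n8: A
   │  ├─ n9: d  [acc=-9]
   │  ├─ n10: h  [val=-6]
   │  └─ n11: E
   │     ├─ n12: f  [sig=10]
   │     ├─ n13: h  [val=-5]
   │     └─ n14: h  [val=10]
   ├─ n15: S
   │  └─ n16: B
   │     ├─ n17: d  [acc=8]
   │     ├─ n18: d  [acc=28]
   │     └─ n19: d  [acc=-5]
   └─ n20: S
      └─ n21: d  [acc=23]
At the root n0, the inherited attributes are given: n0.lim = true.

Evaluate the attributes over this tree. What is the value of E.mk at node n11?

1. n0.lim = true  [given at root]
2. n1.mk = true  [S.lim == true]
3. n1.env = true  [S.lim == true]
4. n1.wid = false  [S.lim == false]
5. n2.sig = true  [true]
6. n2.key = false  [E.mk == false]
7. n2.env = false  [E.mk == false]
8. n3.pre = 2  [2]
9. n3.idx = 11  [11]
10. n4.val = 15  [terminal]
11. n5.acc = 3  [terminal]
12. n6.val = 0  [terminal]
13. n3.val = true  [h₁.val > -1]
14. n2.ok = 23  [23]
15. n1.lim = -1  [-1]
16. n7.pre = 11  [11]
17. n7.idx = 0  [E.lim + 1]
18. n8.sig = true  [D.pre == 11]
19. n8.key = false  [D.idx == D.pre]
20. n8.env = true  [D.pre > 10]
21. n9.acc = -9  [terminal]
22. n10.val = -6  [terminal]
23. n11.mk = true  [not A.key]
24. n11.env = true  [d.acc > -10]
25. n11.wid = false  [h.val > -6]
26. n12.sig = 10  [terminal]
27. n13.val = -5  [terminal]
28. n14.val = 10  [terminal]
29. n11.lim = -5  [h₁.val + f.sig - 25]
30. n8.ok = 0  [d.acc + 9]
31. n15.lim = false  [A.ok > 0]
32. n16.acc = 4  [4]
33. n16.hot = 13  [13]
34. n17.acc = 8  [terminal]
35. n18.acc = 28  [terminal]
36. n19.acc = -5  [terminal]
37. n16.lim = 26  [d₂.acc + 31]
38. n16.cnt = "nv"  ["nv"]
39. n15.wid = "nr"  ["nr"]
40. n15.cnt = -5  [B.lim * 3 - 83]
41. n15.off = true  [B.lim > 25]
42. n20.lim = true  [S₀.off == true]
43. n21.acc = 23  [terminal]
44. n20.wid = "ky"  ["ky"]
45. n20.cnt = 19  [d.acc - 4]
46. n20.off = false  [d.acc > 23]
47. n7.val = false  [S₁.cnt > 19]
48. n0.wid = "kp"  ["kp"]
49. n0.cnt = 23  [E.lim + 24]
50. n0.off = false  [D.val == true]

true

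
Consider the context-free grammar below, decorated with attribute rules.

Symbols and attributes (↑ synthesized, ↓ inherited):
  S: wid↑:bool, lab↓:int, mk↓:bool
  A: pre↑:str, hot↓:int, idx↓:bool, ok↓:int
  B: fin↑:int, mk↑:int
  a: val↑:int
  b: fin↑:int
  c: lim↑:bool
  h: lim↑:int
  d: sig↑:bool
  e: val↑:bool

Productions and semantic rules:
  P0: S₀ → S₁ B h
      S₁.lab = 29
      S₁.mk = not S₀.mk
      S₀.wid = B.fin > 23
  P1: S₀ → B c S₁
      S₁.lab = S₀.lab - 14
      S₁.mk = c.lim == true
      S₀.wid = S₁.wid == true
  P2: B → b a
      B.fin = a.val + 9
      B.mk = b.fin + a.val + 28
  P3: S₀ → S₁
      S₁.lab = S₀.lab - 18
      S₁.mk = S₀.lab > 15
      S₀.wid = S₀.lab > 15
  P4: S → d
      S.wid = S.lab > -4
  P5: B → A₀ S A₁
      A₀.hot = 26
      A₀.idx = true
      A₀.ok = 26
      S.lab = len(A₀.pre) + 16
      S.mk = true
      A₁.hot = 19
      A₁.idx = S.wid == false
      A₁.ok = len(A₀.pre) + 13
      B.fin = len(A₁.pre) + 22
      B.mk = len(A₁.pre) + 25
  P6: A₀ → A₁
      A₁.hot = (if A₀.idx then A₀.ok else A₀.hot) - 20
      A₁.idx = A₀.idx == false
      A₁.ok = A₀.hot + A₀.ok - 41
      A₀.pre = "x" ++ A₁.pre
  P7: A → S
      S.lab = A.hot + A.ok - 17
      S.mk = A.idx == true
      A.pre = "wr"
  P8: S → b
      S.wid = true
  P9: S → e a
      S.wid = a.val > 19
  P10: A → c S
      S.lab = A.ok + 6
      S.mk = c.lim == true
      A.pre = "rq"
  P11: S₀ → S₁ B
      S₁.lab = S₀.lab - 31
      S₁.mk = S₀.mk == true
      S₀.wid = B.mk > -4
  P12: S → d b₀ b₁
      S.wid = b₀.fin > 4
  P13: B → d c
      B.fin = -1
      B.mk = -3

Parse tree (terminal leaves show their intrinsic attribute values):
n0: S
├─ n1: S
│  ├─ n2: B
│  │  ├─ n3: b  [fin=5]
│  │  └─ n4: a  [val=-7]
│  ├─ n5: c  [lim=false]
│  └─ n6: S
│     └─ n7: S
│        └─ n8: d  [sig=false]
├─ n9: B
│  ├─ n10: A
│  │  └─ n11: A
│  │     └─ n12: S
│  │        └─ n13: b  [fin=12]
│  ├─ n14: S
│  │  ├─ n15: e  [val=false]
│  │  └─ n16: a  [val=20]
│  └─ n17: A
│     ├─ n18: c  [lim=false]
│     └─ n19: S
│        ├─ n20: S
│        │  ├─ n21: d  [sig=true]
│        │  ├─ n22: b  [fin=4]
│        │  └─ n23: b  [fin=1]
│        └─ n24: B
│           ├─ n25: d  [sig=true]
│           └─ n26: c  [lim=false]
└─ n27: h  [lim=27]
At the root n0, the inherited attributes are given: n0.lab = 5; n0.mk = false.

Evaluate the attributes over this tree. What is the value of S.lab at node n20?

-9

1. n0.lab = 5  [given at root]
2. n0.mk = false  [given at root]
3. n1.lab = 29  [29]
4. n1.mk = true  [not S₀.mk]
5. n3.fin = 5  [terminal]
6. n4.val = -7  [terminal]
7. n2.fin = 2  [a.val + 9]
8. n2.mk = 26  [b.fin + a.val + 28]
9. n5.lim = false  [terminal]
10. n6.lab = 15  [S₀.lab - 14]
11. n6.mk = false  [c.lim == true]
12. n7.lab = -3  [S₀.lab - 18]
13. n7.mk = false  [S₀.lab > 15]
14. n8.sig = false  [terminal]
15. n7.wid = true  [S.lab > -4]
16. n6.wid = false  [S₀.lab > 15]
17. n1.wid = false  [S₁.wid == true]
18. n10.hot = 26  [26]
19. n10.idx = true  [true]
20. n10.ok = 26  [26]
21. n11.hot = 6  [(if A₀.idx then A₀.ok else A₀.hot) - 20]
22. n11.idx = false  [A₀.idx == false]
23. n11.ok = 11  [A₀.hot + A₀.ok - 41]
24. n12.lab = 0  [A.hot + A.ok - 17]
25. n12.mk = false  [A.idx == true]
26. n13.fin = 12  [terminal]
27. n12.wid = true  [true]
28. n11.pre = "wr"  ["wr"]
29. n10.pre = "xwr"  ["x" ++ A₁.pre]
30. n14.lab = 19  [len(A₀.pre) + 16]
31. n14.mk = true  [true]
32. n15.val = false  [terminal]
33. n16.val = 20  [terminal]
34. n14.wid = true  [a.val > 19]
35. n17.hot = 19  [19]
36. n17.idx = false  [S.wid == false]
37. n17.ok = 16  [len(A₀.pre) + 13]
38. n18.lim = false  [terminal]
39. n19.lab = 22  [A.ok + 6]
40. n19.mk = false  [c.lim == true]
41. n20.lab = -9  [S₀.lab - 31]
42. n20.mk = false  [S₀.mk == true]
43. n21.sig = true  [terminal]
44. n22.fin = 4  [terminal]
45. n23.fin = 1  [terminal]
46. n20.wid = false  [b₀.fin > 4]
47. n25.sig = true  [terminal]
48. n26.lim = false  [terminal]
49. n24.fin = -1  [-1]
50. n24.mk = -3  [-3]
51. n19.wid = true  [B.mk > -4]
52. n17.pre = "rq"  ["rq"]
53. n9.fin = 24  [len(A₁.pre) + 22]
54. n9.mk = 27  [len(A₁.pre) + 25]
55. n27.lim = 27  [terminal]
56. n0.wid = true  [B.fin > 23]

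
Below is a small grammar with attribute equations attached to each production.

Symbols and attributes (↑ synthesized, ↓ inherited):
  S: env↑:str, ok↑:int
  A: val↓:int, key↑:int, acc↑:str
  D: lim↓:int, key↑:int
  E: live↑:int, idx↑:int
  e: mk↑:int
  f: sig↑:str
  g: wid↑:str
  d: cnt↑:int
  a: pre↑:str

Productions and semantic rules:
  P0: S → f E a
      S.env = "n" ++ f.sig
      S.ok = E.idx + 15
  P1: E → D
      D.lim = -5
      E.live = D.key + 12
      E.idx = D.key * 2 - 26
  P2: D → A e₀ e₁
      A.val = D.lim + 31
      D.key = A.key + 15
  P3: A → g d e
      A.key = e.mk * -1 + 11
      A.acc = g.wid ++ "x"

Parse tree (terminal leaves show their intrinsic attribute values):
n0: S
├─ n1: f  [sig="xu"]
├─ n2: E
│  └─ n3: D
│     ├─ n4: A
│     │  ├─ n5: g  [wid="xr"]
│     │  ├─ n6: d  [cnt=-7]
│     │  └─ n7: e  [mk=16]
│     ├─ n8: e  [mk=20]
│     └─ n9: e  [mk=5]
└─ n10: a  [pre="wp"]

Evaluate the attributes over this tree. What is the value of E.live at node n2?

22

1. n1.sig = "xu"  [terminal]
2. n3.lim = -5  [-5]
3. n4.val = 26  [D.lim + 31]
4. n5.wid = "xr"  [terminal]
5. n6.cnt = -7  [terminal]
6. n7.mk = 16  [terminal]
7. n4.key = -5  [e.mk * -1 + 11]
8. n4.acc = "xrx"  [g.wid ++ "x"]
9. n8.mk = 20  [terminal]
10. n9.mk = 5  [terminal]
11. n3.key = 10  [A.key + 15]
12. n2.live = 22  [D.key + 12]
13. n2.idx = -6  [D.key * 2 - 26]
14. n10.pre = "wp"  [terminal]
15. n0.env = "nxu"  ["n" ++ f.sig]
16. n0.ok = 9  [E.idx + 15]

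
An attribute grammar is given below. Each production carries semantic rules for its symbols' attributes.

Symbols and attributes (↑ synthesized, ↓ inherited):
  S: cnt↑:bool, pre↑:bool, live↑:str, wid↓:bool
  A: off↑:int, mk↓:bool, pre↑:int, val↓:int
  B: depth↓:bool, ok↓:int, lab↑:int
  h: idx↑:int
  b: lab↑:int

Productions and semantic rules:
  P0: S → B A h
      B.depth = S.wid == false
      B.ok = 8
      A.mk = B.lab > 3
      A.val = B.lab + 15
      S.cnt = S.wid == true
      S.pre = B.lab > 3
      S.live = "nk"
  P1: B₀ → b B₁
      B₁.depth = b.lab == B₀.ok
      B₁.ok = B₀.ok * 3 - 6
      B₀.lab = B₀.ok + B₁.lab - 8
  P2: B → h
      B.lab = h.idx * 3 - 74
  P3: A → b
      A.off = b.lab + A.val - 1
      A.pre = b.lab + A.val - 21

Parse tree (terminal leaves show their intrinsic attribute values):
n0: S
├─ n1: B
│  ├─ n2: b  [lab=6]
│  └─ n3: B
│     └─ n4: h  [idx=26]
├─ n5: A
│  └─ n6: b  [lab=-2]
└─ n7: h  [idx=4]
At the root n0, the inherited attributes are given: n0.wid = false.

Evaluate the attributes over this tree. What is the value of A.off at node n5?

16

1. n0.wid = false  [given at root]
2. n1.depth = true  [S.wid == false]
3. n1.ok = 8  [8]
4. n2.lab = 6  [terminal]
5. n3.depth = false  [b.lab == B₀.ok]
6. n3.ok = 18  [B₀.ok * 3 - 6]
7. n4.idx = 26  [terminal]
8. n3.lab = 4  [h.idx * 3 - 74]
9. n1.lab = 4  [B₀.ok + B₁.lab - 8]
10. n5.mk = true  [B.lab > 3]
11. n5.val = 19  [B.lab + 15]
12. n6.lab = -2  [terminal]
13. n5.off = 16  [b.lab + A.val - 1]
14. n5.pre = -4  [b.lab + A.val - 21]
15. n7.idx = 4  [terminal]
16. n0.cnt = false  [S.wid == true]
17. n0.pre = true  [B.lab > 3]
18. n0.live = "nk"  ["nk"]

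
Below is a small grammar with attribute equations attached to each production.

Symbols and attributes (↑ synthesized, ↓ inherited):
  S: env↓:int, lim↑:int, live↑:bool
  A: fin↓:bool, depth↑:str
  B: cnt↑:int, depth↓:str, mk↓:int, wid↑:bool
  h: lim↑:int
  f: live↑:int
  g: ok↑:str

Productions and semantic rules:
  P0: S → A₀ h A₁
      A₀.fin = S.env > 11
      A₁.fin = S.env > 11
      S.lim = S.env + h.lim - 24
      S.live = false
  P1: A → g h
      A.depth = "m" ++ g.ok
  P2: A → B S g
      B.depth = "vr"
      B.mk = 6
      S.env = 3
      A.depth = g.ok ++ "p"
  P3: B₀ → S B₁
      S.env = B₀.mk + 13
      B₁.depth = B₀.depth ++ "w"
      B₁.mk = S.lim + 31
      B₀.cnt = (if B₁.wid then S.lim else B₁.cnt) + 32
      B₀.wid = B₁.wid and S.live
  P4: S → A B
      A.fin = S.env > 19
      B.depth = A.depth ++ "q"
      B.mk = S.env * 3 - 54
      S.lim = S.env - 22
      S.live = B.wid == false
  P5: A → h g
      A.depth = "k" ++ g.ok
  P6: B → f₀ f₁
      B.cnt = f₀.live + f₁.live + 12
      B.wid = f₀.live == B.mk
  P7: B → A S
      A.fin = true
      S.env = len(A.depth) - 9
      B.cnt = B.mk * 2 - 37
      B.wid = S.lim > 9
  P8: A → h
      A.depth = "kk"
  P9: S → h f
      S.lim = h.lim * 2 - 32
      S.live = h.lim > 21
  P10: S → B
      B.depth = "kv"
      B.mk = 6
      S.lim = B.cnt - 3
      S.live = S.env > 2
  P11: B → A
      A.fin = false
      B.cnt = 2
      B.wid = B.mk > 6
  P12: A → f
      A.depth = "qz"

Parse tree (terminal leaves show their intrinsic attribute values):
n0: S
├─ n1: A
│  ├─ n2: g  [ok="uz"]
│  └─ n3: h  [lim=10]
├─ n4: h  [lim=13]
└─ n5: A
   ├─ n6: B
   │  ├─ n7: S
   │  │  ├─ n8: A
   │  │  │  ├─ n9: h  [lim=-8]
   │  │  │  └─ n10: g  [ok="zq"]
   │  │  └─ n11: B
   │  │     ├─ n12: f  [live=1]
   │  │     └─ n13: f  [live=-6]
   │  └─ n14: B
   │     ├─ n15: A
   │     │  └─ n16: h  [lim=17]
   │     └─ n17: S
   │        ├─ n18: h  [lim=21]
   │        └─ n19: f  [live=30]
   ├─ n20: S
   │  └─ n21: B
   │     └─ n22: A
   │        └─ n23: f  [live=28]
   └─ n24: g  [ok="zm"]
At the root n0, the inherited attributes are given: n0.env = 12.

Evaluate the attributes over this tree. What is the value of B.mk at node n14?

1. n0.env = 12  [given at root]
2. n1.fin = true  [S.env > 11]
3. n2.ok = "uz"  [terminal]
4. n3.lim = 10  [terminal]
5. n1.depth = "muz"  ["m" ++ g.ok]
6. n4.lim = 13  [terminal]
7. n5.fin = true  [S.env > 11]
8. n6.depth = "vr"  ["vr"]
9. n6.mk = 6  [6]
10. n7.env = 19  [B₀.mk + 13]
11. n8.fin = false  [S.env > 19]
12. n9.lim = -8  [terminal]
13. n10.ok = "zq"  [terminal]
14. n8.depth = "kzq"  ["k" ++ g.ok]
15. n11.depth = "kzqq"  [A.depth ++ "q"]
16. n11.mk = 3  [S.env * 3 - 54]
17. n12.live = 1  [terminal]
18. n13.live = -6  [terminal]
19. n11.cnt = 7  [f₀.live + f₁.live + 12]
20. n11.wid = false  [f₀.live == B.mk]
21. n7.lim = -3  [S.env - 22]
22. n7.live = true  [B.wid == false]
23. n14.depth = "vrw"  [B₀.depth ++ "w"]
24. n14.mk = 28  [S.lim + 31]
25. n15.fin = true  [true]
26. n16.lim = 17  [terminal]
27. n15.depth = "kk"  ["kk"]
28. n17.env = -7  [len(A.depth) - 9]
29. n18.lim = 21  [terminal]
30. n19.live = 30  [terminal]
31. n17.lim = 10  [h.lim * 2 - 32]
32. n17.live = false  [h.lim > 21]
33. n14.cnt = 19  [B.mk * 2 - 37]
34. n14.wid = true  [S.lim > 9]
35. n6.cnt = 29  [(if B₁.wid then S.lim else B₁.cnt) + 32]
36. n6.wid = true  [B₁.wid and S.live]
37. n20.env = 3  [3]
38. n21.depth = "kv"  ["kv"]
39. n21.mk = 6  [6]
40. n22.fin = false  [false]
41. n23.live = 28  [terminal]
42. n22.depth = "qz"  ["qz"]
43. n21.cnt = 2  [2]
44. n21.wid = false  [B.mk > 6]
45. n20.lim = -1  [B.cnt - 3]
46. n20.live = true  [S.env > 2]
47. n24.ok = "zm"  [terminal]
48. n5.depth = "zmp"  [g.ok ++ "p"]
49. n0.lim = 1  [S.env + h.lim - 24]
50. n0.live = false  [false]

28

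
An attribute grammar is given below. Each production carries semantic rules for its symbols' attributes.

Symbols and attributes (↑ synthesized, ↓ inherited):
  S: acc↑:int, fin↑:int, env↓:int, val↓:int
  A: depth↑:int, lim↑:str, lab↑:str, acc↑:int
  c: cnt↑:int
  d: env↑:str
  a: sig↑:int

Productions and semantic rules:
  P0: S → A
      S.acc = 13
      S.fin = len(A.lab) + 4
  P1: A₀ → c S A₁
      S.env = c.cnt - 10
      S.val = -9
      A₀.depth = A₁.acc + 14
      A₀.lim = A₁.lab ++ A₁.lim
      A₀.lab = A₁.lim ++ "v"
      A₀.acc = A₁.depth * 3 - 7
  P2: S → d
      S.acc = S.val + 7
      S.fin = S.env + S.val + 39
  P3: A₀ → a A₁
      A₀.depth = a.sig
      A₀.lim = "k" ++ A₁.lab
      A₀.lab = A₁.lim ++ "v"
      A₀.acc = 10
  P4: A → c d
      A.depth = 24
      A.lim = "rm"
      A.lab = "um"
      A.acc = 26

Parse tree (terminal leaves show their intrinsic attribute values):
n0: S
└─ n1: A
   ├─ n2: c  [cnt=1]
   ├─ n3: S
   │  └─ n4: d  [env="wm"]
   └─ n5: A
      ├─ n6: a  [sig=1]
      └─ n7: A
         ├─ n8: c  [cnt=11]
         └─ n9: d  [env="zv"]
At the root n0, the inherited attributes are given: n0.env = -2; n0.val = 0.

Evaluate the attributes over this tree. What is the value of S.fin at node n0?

1. n0.env = -2  [given at root]
2. n0.val = 0  [given at root]
3. n2.cnt = 1  [terminal]
4. n3.env = -9  [c.cnt - 10]
5. n3.val = -9  [-9]
6. n4.env = "wm"  [terminal]
7. n3.acc = -2  [S.val + 7]
8. n3.fin = 21  [S.env + S.val + 39]
9. n6.sig = 1  [terminal]
10. n8.cnt = 11  [terminal]
11. n9.env = "zv"  [terminal]
12. n7.depth = 24  [24]
13. n7.lim = "rm"  ["rm"]
14. n7.lab = "um"  ["um"]
15. n7.acc = 26  [26]
16. n5.depth = 1  [a.sig]
17. n5.lim = "kum"  ["k" ++ A₁.lab]
18. n5.lab = "rmv"  [A₁.lim ++ "v"]
19. n5.acc = 10  [10]
20. n1.depth = 24  [A₁.acc + 14]
21. n1.lim = "rmvkum"  [A₁.lab ++ A₁.lim]
22. n1.lab = "kumv"  [A₁.lim ++ "v"]
23. n1.acc = -4  [A₁.depth * 3 - 7]
24. n0.acc = 13  [13]
25. n0.fin = 8  [len(A.lab) + 4]

8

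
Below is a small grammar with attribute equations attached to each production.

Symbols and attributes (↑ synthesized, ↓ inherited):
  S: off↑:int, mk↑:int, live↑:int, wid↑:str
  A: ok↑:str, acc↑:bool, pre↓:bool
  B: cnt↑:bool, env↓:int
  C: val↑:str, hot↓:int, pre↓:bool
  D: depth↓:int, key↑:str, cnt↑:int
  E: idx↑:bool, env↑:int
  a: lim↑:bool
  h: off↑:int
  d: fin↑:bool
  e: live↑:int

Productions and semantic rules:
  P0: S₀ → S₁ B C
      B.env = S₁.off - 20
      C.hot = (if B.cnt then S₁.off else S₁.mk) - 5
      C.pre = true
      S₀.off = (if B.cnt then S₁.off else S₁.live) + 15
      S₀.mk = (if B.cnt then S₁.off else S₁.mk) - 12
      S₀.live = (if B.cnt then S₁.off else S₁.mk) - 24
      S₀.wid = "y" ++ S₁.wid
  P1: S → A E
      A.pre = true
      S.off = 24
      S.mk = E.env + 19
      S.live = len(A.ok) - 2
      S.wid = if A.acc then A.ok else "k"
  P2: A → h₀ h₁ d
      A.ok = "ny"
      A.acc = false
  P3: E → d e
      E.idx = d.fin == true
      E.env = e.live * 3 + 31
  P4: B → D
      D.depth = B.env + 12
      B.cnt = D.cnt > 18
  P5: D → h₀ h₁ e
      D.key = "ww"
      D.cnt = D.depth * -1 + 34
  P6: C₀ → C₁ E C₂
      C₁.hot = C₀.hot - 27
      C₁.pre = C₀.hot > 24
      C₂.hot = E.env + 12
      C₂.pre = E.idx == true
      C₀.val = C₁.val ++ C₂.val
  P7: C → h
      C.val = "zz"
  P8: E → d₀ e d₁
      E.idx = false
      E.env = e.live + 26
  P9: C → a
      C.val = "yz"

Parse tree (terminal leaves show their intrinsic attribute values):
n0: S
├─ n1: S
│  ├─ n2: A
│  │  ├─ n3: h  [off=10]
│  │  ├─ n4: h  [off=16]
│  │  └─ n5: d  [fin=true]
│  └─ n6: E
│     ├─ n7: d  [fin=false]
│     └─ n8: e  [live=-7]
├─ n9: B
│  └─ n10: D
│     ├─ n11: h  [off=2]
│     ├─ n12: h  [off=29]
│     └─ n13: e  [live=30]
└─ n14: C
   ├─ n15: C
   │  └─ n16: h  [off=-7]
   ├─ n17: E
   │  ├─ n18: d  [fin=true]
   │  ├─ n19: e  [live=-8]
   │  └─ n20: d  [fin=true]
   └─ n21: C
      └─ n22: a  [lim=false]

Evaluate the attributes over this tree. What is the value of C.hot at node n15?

-3

1. n2.pre = true  [true]
2. n3.off = 10  [terminal]
3. n4.off = 16  [terminal]
4. n5.fin = true  [terminal]
5. n2.ok = "ny"  ["ny"]
6. n2.acc = false  [false]
7. n7.fin = false  [terminal]
8. n8.live = -7  [terminal]
9. n6.idx = false  [d.fin == true]
10. n6.env = 10  [e.live * 3 + 31]
11. n1.off = 24  [24]
12. n1.mk = 29  [E.env + 19]
13. n1.live = 0  [len(A.ok) - 2]
14. n1.wid = "k"  [if A.acc then A.ok else "k"]
15. n9.env = 4  [S₁.off - 20]
16. n10.depth = 16  [B.env + 12]
17. n11.off = 2  [terminal]
18. n12.off = 29  [terminal]
19. n13.live = 30  [terminal]
20. n10.key = "ww"  ["ww"]
21. n10.cnt = 18  [D.depth * -1 + 34]
22. n9.cnt = false  [D.cnt > 18]
23. n14.hot = 24  [(if B.cnt then S₁.off else S₁.mk) - 5]
24. n14.pre = true  [true]
25. n15.hot = -3  [C₀.hot - 27]
26. n15.pre = false  [C₀.hot > 24]
27. n16.off = -7  [terminal]
28. n15.val = "zz"  ["zz"]
29. n18.fin = true  [terminal]
30. n19.live = -8  [terminal]
31. n20.fin = true  [terminal]
32. n17.idx = false  [false]
33. n17.env = 18  [e.live + 26]
34. n21.hot = 30  [E.env + 12]
35. n21.pre = false  [E.idx == true]
36. n22.lim = false  [terminal]
37. n21.val = "yz"  ["yz"]
38. n14.val = "zzyz"  [C₁.val ++ C₂.val]
39. n0.off = 15  [(if B.cnt then S₁.off else S₁.live) + 15]
40. n0.mk = 17  [(if B.cnt then S₁.off else S₁.mk) - 12]
41. n0.live = 5  [(if B.cnt then S₁.off else S₁.mk) - 24]
42. n0.wid = "yk"  ["y" ++ S₁.wid]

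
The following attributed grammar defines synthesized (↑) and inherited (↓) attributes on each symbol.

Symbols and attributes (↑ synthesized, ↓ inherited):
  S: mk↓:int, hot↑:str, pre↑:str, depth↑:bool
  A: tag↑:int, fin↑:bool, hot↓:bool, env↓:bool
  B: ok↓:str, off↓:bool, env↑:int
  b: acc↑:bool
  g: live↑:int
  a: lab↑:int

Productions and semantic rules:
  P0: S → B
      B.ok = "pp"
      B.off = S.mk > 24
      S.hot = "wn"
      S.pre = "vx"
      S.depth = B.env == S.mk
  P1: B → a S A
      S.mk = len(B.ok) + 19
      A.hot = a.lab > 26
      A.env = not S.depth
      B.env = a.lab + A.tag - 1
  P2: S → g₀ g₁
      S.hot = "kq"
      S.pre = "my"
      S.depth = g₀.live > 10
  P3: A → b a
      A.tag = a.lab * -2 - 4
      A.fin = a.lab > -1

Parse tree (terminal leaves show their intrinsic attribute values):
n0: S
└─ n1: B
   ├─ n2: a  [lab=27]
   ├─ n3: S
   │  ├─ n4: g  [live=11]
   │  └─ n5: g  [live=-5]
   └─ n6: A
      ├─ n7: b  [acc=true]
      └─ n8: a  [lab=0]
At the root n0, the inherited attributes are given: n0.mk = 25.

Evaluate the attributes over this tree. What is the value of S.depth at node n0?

1. n0.mk = 25  [given at root]
2. n1.ok = "pp"  ["pp"]
3. n1.off = true  [S.mk > 24]
4. n2.lab = 27  [terminal]
5. n3.mk = 21  [len(B.ok) + 19]
6. n4.live = 11  [terminal]
7. n5.live = -5  [terminal]
8. n3.hot = "kq"  ["kq"]
9. n3.pre = "my"  ["my"]
10. n3.depth = true  [g₀.live > 10]
11. n6.hot = true  [a.lab > 26]
12. n6.env = false  [not S.depth]
13. n7.acc = true  [terminal]
14. n8.lab = 0  [terminal]
15. n6.tag = -4  [a.lab * -2 - 4]
16. n6.fin = true  [a.lab > -1]
17. n1.env = 22  [a.lab + A.tag - 1]
18. n0.hot = "wn"  ["wn"]
19. n0.pre = "vx"  ["vx"]
20. n0.depth = false  [B.env == S.mk]

false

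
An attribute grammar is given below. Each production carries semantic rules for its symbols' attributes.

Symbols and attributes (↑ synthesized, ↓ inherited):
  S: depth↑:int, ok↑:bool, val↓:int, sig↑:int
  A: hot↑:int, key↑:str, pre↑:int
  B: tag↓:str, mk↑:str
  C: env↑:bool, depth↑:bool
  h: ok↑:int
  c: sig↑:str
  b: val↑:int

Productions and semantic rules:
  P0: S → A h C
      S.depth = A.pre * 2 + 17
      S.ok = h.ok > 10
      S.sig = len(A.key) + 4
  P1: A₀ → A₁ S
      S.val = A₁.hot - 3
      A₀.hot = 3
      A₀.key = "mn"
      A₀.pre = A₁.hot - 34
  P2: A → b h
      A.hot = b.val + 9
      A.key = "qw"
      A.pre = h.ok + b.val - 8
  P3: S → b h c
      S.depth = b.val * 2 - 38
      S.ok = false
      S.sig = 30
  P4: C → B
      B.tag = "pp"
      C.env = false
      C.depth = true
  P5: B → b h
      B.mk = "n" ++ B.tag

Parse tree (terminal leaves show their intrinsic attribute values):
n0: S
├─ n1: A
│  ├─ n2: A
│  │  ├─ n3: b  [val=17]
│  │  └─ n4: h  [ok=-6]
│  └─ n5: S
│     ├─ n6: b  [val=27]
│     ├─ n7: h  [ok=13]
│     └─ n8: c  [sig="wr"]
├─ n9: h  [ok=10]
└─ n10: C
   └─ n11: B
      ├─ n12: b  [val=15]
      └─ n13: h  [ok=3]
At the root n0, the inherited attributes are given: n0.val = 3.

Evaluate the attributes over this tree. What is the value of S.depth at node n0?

1. n0.val = 3  [given at root]
2. n3.val = 17  [terminal]
3. n4.ok = -6  [terminal]
4. n2.hot = 26  [b.val + 9]
5. n2.key = "qw"  ["qw"]
6. n2.pre = 3  [h.ok + b.val - 8]
7. n5.val = 23  [A₁.hot - 3]
8. n6.val = 27  [terminal]
9. n7.ok = 13  [terminal]
10. n8.sig = "wr"  [terminal]
11. n5.depth = 16  [b.val * 2 - 38]
12. n5.ok = false  [false]
13. n5.sig = 30  [30]
14. n1.hot = 3  [3]
15. n1.key = "mn"  ["mn"]
16. n1.pre = -8  [A₁.hot - 34]
17. n9.ok = 10  [terminal]
18. n11.tag = "pp"  ["pp"]
19. n12.val = 15  [terminal]
20. n13.ok = 3  [terminal]
21. n11.mk = "npp"  ["n" ++ B.tag]
22. n10.env = false  [false]
23. n10.depth = true  [true]
24. n0.depth = 1  [A.pre * 2 + 17]
25. n0.ok = false  [h.ok > 10]
26. n0.sig = 6  [len(A.key) + 4]

1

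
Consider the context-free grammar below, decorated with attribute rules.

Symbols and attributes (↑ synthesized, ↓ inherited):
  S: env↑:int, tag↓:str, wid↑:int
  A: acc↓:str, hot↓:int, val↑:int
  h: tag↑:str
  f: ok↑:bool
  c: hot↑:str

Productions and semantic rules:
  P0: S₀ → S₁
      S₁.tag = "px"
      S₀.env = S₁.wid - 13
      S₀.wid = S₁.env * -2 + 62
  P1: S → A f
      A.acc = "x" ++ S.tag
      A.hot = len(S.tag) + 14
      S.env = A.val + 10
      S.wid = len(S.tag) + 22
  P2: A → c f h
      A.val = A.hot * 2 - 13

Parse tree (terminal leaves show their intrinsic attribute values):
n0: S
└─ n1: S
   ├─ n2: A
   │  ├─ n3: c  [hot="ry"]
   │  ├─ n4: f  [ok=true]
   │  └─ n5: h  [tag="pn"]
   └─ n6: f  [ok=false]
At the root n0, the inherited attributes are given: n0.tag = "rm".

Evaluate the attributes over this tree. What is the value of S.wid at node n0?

1. n0.tag = "rm"  [given at root]
2. n1.tag = "px"  ["px"]
3. n2.acc = "xpx"  ["x" ++ S.tag]
4. n2.hot = 16  [len(S.tag) + 14]
5. n3.hot = "ry"  [terminal]
6. n4.ok = true  [terminal]
7. n5.tag = "pn"  [terminal]
8. n2.val = 19  [A.hot * 2 - 13]
9. n6.ok = false  [terminal]
10. n1.env = 29  [A.val + 10]
11. n1.wid = 24  [len(S.tag) + 22]
12. n0.env = 11  [S₁.wid - 13]
13. n0.wid = 4  [S₁.env * -2 + 62]

4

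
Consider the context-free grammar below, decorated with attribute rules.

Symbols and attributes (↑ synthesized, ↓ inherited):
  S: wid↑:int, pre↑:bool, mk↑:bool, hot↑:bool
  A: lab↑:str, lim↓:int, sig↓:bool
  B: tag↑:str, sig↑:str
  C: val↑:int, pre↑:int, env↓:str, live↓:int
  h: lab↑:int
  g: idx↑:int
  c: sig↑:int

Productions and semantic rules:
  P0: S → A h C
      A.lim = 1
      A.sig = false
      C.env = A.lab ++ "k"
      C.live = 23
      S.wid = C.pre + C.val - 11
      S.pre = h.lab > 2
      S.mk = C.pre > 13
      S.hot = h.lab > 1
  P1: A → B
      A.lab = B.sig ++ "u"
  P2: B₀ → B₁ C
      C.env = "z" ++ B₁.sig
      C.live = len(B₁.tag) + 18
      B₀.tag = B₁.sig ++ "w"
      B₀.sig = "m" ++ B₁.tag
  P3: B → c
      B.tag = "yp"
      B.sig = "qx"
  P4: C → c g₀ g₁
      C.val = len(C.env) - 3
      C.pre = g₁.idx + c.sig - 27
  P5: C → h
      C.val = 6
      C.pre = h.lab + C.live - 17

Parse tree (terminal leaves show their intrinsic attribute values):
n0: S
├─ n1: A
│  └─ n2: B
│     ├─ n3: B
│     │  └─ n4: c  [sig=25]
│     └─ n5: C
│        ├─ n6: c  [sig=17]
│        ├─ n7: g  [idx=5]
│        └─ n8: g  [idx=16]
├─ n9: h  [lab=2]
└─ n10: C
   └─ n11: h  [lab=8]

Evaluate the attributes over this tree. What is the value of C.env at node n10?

1. n1.lim = 1  [1]
2. n1.sig = false  [false]
3. n4.sig = 25  [terminal]
4. n3.tag = "yp"  ["yp"]
5. n3.sig = "qx"  ["qx"]
6. n5.env = "zqx"  ["z" ++ B₁.sig]
7. n5.live = 20  [len(B₁.tag) + 18]
8. n6.sig = 17  [terminal]
9. n7.idx = 5  [terminal]
10. n8.idx = 16  [terminal]
11. n5.val = 0  [len(C.env) - 3]
12. n5.pre = 6  [g₁.idx + c.sig - 27]
13. n2.tag = "qxw"  [B₁.sig ++ "w"]
14. n2.sig = "myp"  ["m" ++ B₁.tag]
15. n1.lab = "mypu"  [B.sig ++ "u"]
16. n9.lab = 2  [terminal]
17. n10.env = "mypuk"  [A.lab ++ "k"]
18. n10.live = 23  [23]
19. n11.lab = 8  [terminal]
20. n10.val = 6  [6]
21. n10.pre = 14  [h.lab + C.live - 17]
22. n0.wid = 9  [C.pre + C.val - 11]
23. n0.pre = false  [h.lab > 2]
24. n0.mk = true  [C.pre > 13]
25. n0.hot = true  [h.lab > 1]

"mypuk"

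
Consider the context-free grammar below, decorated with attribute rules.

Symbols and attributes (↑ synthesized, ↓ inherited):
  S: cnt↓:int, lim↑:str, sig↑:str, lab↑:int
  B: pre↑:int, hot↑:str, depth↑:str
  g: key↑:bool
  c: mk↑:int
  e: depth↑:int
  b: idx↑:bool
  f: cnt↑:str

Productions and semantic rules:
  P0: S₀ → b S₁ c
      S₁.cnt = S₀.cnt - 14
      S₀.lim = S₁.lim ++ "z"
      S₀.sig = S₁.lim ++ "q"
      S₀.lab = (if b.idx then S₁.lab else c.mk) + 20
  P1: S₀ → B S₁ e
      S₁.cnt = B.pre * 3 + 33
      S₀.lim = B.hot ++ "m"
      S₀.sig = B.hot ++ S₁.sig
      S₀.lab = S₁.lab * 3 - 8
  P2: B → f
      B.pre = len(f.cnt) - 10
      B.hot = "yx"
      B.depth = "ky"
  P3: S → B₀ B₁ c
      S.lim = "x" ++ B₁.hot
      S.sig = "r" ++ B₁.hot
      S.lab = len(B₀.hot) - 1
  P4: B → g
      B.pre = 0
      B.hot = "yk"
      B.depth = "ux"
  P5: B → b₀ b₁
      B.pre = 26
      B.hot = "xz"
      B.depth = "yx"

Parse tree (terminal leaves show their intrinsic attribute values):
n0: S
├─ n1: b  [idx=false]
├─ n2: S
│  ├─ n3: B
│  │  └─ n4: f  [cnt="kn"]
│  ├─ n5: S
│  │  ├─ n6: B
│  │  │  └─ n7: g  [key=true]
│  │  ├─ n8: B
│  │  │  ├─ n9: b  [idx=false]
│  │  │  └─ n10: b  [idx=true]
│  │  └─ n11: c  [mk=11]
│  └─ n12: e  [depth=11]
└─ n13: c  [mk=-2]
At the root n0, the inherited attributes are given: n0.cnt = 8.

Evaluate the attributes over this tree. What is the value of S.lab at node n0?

1. n0.cnt = 8  [given at root]
2. n1.idx = false  [terminal]
3. n2.cnt = -6  [S₀.cnt - 14]
4. n4.cnt = "kn"  [terminal]
5. n3.pre = -8  [len(f.cnt) - 10]
6. n3.hot = "yx"  ["yx"]
7. n3.depth = "ky"  ["ky"]
8. n5.cnt = 9  [B.pre * 3 + 33]
9. n7.key = true  [terminal]
10. n6.pre = 0  [0]
11. n6.hot = "yk"  ["yk"]
12. n6.depth = "ux"  ["ux"]
13. n9.idx = false  [terminal]
14. n10.idx = true  [terminal]
15. n8.pre = 26  [26]
16. n8.hot = "xz"  ["xz"]
17. n8.depth = "yx"  ["yx"]
18. n11.mk = 11  [terminal]
19. n5.lim = "xxz"  ["x" ++ B₁.hot]
20. n5.sig = "rxz"  ["r" ++ B₁.hot]
21. n5.lab = 1  [len(B₀.hot) - 1]
22. n12.depth = 11  [terminal]
23. n2.lim = "yxm"  [B.hot ++ "m"]
24. n2.sig = "yxrxz"  [B.hot ++ S₁.sig]
25. n2.lab = -5  [S₁.lab * 3 - 8]
26. n13.mk = -2  [terminal]
27. n0.lim = "yxmz"  [S₁.lim ++ "z"]
28. n0.sig = "yxmq"  [S₁.lim ++ "q"]
29. n0.lab = 18  [(if b.idx then S₁.lab else c.mk) + 20]

18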